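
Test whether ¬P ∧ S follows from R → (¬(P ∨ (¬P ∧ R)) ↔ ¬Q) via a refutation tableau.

Initial set: {(R → (¬(P ∨ (¬P ∧ R)) ↔ ¬Q)); ¬(¬P ∧ S)}.
(R → (¬(P ∨ (¬P ∧ R)) ↔ ¬Q)): β-rule — branch into ¬R  //  (¬(P ∨ (¬P ∧ R)) ↔ ¬Q).
  branch 1 (add ¬R):
    ¬(¬P ∧ S): β-rule — branch into ¬¬P  //  ¬S.
      branch 1.1 (add ¬¬P):
        ○ open, literals {P=1, R=0}.
      branch 1.2 (add ¬S):
        ○ open, literals {R=0, S=0}.
  branch 2 (add (¬(P ∨ (¬P ∧ R)) ↔ ¬Q)):
    ¬(¬P ∧ S): β-rule — branch into ¬¬P  //  ¬S.
      branch 2.1 (add ¬¬P):
        (¬(P ∨ (¬P ∧ R)) ↔ ¬Q): β-rule — branch into ¬(P ∨ (¬P ∧ R)), ¬Q  //  ¬¬(P ∨ (¬P ∧ R)), ¬¬Q.
          branch 2.1.1 (add ¬(P ∨ (¬P ∧ R)), ¬Q):
            ¬(P ∨ (¬P ∧ R)): α-rule — add ¬P, ¬(¬P ∧ R).
            × closes — contains both P and ¬P.
          branch 2.1.2 (add ¬¬(P ∨ (¬P ∧ R)), ¬¬Q):
            ¬¬(P ∨ (¬P ∧ R)): β-rule — branch into P  //  (¬P ∧ R).
              branch 2.1.2.1 (add P):
                ○ open, literals {P=1, Q=1}.
              branch 2.1.2.2 (add (¬P ∧ R)):
                (¬P ∧ R): α-rule — add ¬P, R.
                × closes — contains both P and ¬P.
      branch 2.2 (add ¬S):
        (¬(P ∨ (¬P ∧ R)) ↔ ¬Q): β-rule — branch into ¬(P ∨ (¬P ∧ R)), ¬Q  //  ¬¬(P ∨ (¬P ∧ R)), ¬¬Q.
          branch 2.2.1 (add ¬(P ∨ (¬P ∧ R)), ¬Q):
            ¬(P ∨ (¬P ∧ R)): α-rule — add ¬P, ¬(¬P ∧ R).
            ¬(¬P ∧ R): β-rule — branch into ¬¬P  //  ¬R.
              branch 2.2.1.1 (add ¬¬P):
                × closes — contains both P and ¬P.
              branch 2.2.1.2 (add ¬R):
                ○ open, literals {P=0, Q=0, R=0, S=0}.
          branch 2.2.2 (add ¬¬(P ∨ (¬P ∧ R)), ¬¬Q):
            ¬¬(P ∨ (¬P ∧ R)): β-rule — branch into P  //  (¬P ∧ R).
              branch 2.2.2.1 (add P):
                ○ open, literals {P=1, Q=1, S=0}.
              branch 2.2.2.2 (add (¬P ∧ R)):
                (¬P ∧ R): α-rule — add ¬P, R.
                ○ open, literals {P=0, Q=1, R=1, S=0}.
3 branches closed, 6 open.
An open branch gives a countermodel: P=1, R=0 (unmentioned atoms arbitrary); the premises hold there but the conclusion fails.

No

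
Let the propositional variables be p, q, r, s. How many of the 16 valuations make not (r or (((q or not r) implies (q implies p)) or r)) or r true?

10

Initial set: {(not (r or (((q or not r) implies (q implies p)) or r)) or r)}.
(not (r or (((q or not r) implies (q implies p)) or r)) or r): β-rule — branch into not (r or (((q or not r) implies (q implies p)) or r))  //  r.
  branch 1 (add not (r or (((q or not r) implies (q implies p)) or r))):
    not (r or (((q or not r) implies (q implies p)) or r)): α-rule — add not r, not (((q or not r) implies (q implies p)) or r).
    not (((q or not r) implies (q implies p)) or r): α-rule — add not ((q or not r) implies (q implies p)), not r.
    not ((q or not r) implies (q implies p)): α-rule — add (q or not r), not (q implies p).
    not (q implies p): α-rule — add q, not p.
    (q or not r): β-rule — branch into q  //  not r.
      branch 1.1 (add q):
        ○ open, literals {p=F, q=T, r=F}.
      branch 1.2 (add not r):
        ○ open, literals {p=F, q=T, r=F}.
  branch 2 (add r):
    ○ open, literals {r=T}.
0 branches closed, 3 open.
Each open branch fixes some atoms; the unmentioned ones are free. Counting distinct full assignments: branch {p=F, q=T, r=F} (s) contributes 2 new; branch {p=F, q=T, r=F} (s) contributes 0 new; branch {r=T} (p, q, s) contributes 8 new. Total: 10.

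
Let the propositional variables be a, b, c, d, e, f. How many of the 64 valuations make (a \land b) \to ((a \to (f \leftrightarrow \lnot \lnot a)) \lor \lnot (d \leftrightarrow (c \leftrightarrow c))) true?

Initial set: {((a \land b) \to ((a \to (f \leftrightarrow \lnot \lnot a)) \lor \lnot (d \leftrightarrow (c \leftrightarrow c))))}.
((a \land b) \to ((a \to (f \leftrightarrow \lnot \lnot a)) \lor \lnot (d \leftrightarrow (c \leftrightarrow c)))): β-rule — branch into \lnot (a \land b)  //  ((a \to (f \leftrightarrow \lnot \lnot a)) \lor \lnot (d \leftrightarrow (c \leftrightarrow c))).
  branch 1 (add \lnot (a \land b)):
    \lnot (a \land b): β-rule — branch into \lnot a  //  \lnot b.
      branch 1.1 (add \lnot a):
        ○ open, literals {a=false}.
      branch 1.2 (add \lnot b):
        ○ open, literals {b=false}.
  branch 2 (add ((a \to (f \leftrightarrow \lnot \lnot a)) \lor \lnot (d \leftrightarrow (c \leftrightarrow c)))):
    ((a \to (f \leftrightarrow \lnot \lnot a)) \lor \lnot (d \leftrightarrow (c \leftrightarrow c))): β-rule — branch into (a \to (f \leftrightarrow \lnot \lnot a))  //  \lnot (d \leftrightarrow (c \leftrightarrow c)).
      branch 2.1 (add (a \to (f \leftrightarrow \lnot \lnot a))):
        (a \to (f \leftrightarrow \lnot \lnot a)): β-rule — branch into \lnot a  //  (f \leftrightarrow \lnot \lnot a).
          branch 2.1.1 (add \lnot a):
            ○ open, literals {a=false}.
          branch 2.1.2 (add (f \leftrightarrow \lnot \lnot a)):
            (f \leftrightarrow \lnot \lnot a): β-rule — branch into f, \lnot \lnot a  //  \lnot f, \lnot \lnot \lnot a.
              branch 2.1.2.1 (add f, \lnot \lnot a):
                \lnot \lnot a: drop double negation, giving a.
                ○ open, literals {a=true, f=true}.
              branch 2.1.2.2 (add \lnot f, \lnot \lnot \lnot a):
                \lnot \lnot \lnot a: drop double negation, giving \lnot a.
                ○ open, literals {a=false, f=false}.
      branch 2.2 (add \lnot (d \leftrightarrow (c \leftrightarrow c))):
        \lnot (d \leftrightarrow (c \leftrightarrow c)): β-rule — branch into d, \lnot (c \leftrightarrow c)  //  \lnot d, (c \leftrightarrow c).
          branch 2.2.1 (add d, \lnot (c \leftrightarrow c)):
            \lnot (c \leftrightarrow c): β-rule — branch into c, \lnot c  //  \lnot c, c.
              branch 2.2.1.1 (add c, \lnot c):
                × closes — contains both c and \lnot c.
              branch 2.2.1.2 (add \lnot c, c):
                × closes — contains both c and \lnot c.
          branch 2.2.2 (add \lnot d, (c \leftrightarrow c)):
            (c \leftrightarrow c): β-rule — branch into c, c  //  \lnot c, \lnot c.
              branch 2.2.2.1 (add c, c):
                ○ open, literals {c=true, d=false}.
              branch 2.2.2.2 (add \lnot c, \lnot c):
                ○ open, literals {c=false, d=false}.
2 branches closed, 7 open.
Each open branch fixes some atoms; the unmentioned ones are free. Counting distinct full assignments: branch {a=false} (b, c, d, e, f) contributes 32 new; branch {b=false} (a, c, d, e, f) contributes 16 new; branch {a=false} (b, c, d, e, f) contributes 0 new; branch {a=true, f=true} (b, c, d, e) contributes 8 new; branch {a=false, f=false} (b, c, d, e) contributes 0 new; branch {c=true, d=false} (a, b, e, f) contributes 2 new; branch {c=false, d=false} (a, b, e, f) contributes 2 new. Total: 60.

60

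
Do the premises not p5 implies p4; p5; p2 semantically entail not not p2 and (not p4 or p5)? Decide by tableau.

Yes

Initial set: {(not p5 implies p4); p5; p2; not (not not p2 and (not p4 or p5))}.
(not p5 implies p4): β-rule — branch into not not p5  //  p4.
  branch 1 (add not not p5):
    not (not not p2 and (not p4 or p5)): β-rule — branch into not not not p2  //  not (not p4 or p5).
      branch 1.1 (add not not not p2):
        not not not p2: drop double negation, giving not p2.
        × closes — contains both p2 and not p2.
      branch 1.2 (add not (not p4 or p5)):
        not (not p4 or p5): α-rule — add not not p4, not p5.
        × closes — contains both p5 and not p5.
  branch 2 (add p4):
    not (not not p2 and (not p4 or p5)): β-rule — branch into not not not p2  //  not (not p4 or p5).
      branch 2.1 (add not not not p2):
        not not not p2: drop double negation, giving not p2.
        × closes — contains both p2 and not p2.
      branch 2.2 (add not (not p4 or p5)):
        not (not p4 or p5): α-rule — add not not p4, not p5.
        × closes — contains both p5 and not p5.
All 4 branches close.
Every branch closed, so the premises entail the conclusion.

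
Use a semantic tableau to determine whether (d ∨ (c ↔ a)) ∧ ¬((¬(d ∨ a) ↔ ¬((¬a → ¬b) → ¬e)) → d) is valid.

Not valid

Assume the negation and expand:
Initial set: {¬((d ∨ (c ↔ a)) ∧ ¬((¬(d ∨ a) ↔ ¬((¬a → ¬b) → ¬e)) → d))}.
¬((d ∨ (c ↔ a)) ∧ ¬((¬(d ∨ a) ↔ ¬((¬a → ¬b) → ¬e)) → d)): β-rule — branch into ¬(d ∨ (c ↔ a))  //  ¬¬((¬(d ∨ a) ↔ ¬((¬a → ¬b) → ¬e)) → d).
  branch 1 (add ¬(d ∨ (c ↔ a))):
    ¬(d ∨ (c ↔ a)): α-rule — add ¬d, ¬(c ↔ a).
    ¬(c ↔ a): β-rule — branch into c, ¬a  //  ¬c, a.
      branch 1.1 (add c, ¬a):
        ○ open, literals {a=false, c=true, d=false}.
      branch 1.2 (add ¬c, a):
        ○ open, literals {a=true, c=false, d=false}.
  branch 2 (add ¬¬((¬(d ∨ a) ↔ ¬((¬a → ¬b) → ¬e)) → d)):
    ¬¬((¬(d ∨ a) ↔ ¬((¬a → ¬b) → ¬e)) → d): β-rule — branch into ¬(¬(d ∨ a) ↔ ¬((¬a → ¬b) → ¬e))  //  d.
      branch 2.1 (add ¬(¬(d ∨ a) ↔ ¬((¬a → ¬b) → ¬e))):
        ¬(¬(d ∨ a) ↔ ¬((¬a → ¬b) → ¬e)): β-rule — branch into ¬(d ∨ a), ¬¬((¬a → ¬b) → ¬e)  //  ¬¬(d ∨ a), ¬((¬a → ¬b) → ¬e).
          branch 2.1.1 (add ¬(d ∨ a), ¬¬((¬a → ¬b) → ¬e)):
            ¬(d ∨ a): α-rule — add ¬d, ¬a.
            ¬¬((¬a → ¬b) → ¬e): β-rule — branch into ¬(¬a → ¬b)  //  ¬e.
              branch 2.1.1.1 (add ¬(¬a → ¬b)):
                ¬(¬a → ¬b): α-rule — add ¬a, ¬¬b.
                ○ open, literals {a=false, b=true, d=false}.
              branch 2.1.1.2 (add ¬e):
                ○ open, literals {a=false, d=false, e=false}.
          branch 2.1.2 (add ¬¬(d ∨ a), ¬((¬a → ¬b) → ¬e)):
            ¬((¬a → ¬b) → ¬e): α-rule — add (¬a → ¬b), ¬¬e.
            ¬¬(d ∨ a): β-rule — branch into d  //  a.
              branch 2.1.2.1 (add d):
                (¬a → ¬b): β-rule — branch into ¬¬a  //  ¬b.
                  branch 2.1.2.1.1 (add ¬¬a):
                    ○ open, literals {a=true, d=true, e=true}.
                  branch 2.1.2.1.2 (add ¬b):
                    ○ open, literals {b=false, d=true, e=true}.
              branch 2.1.2.2 (add a):
                (¬a → ¬b): β-rule — branch into ¬¬a  //  ¬b.
                  branch 2.1.2.2.1 (add ¬¬a):
                    ○ open, literals {a=true, e=true}.
                  branch 2.1.2.2.2 (add ¬b):
                    ○ open, literals {a=true, b=false, e=true}.
      branch 2.2 (add d):
        ○ open, literals {d=true}.
0 branches closed, 9 open.
An open branch gives a countermodel: a=false, c=true, d=false (unmentioned atoms arbitrary); under it the original formula is false.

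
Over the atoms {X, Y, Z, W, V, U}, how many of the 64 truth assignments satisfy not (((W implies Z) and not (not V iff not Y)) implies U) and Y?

6

Initial set: {T (not (((W implies Z) and not (not V iff not Y)) implies U) and Y)}.
T (not (((W implies Z) and not (not V iff not Y)) implies U) and Y): α-rule — add T not (((W implies Z) and not (not V iff not Y)) implies U), T Y.
T not (((W implies Z) and not (not V iff not Y)) implies U): α-rule — add T ((W implies Z) and not (not V iff not Y)), F U.
T ((W implies Z) and not (not V iff not Y)): α-rule — add T (W implies Z), T not (not V iff not Y).
T (W implies Z): β-rule — branch into F W  //  T Z.
  branch 1 (add F W):
    T not (not V iff not Y): β-rule — branch into T not V, F not Y  //  F not V, T not Y.
      branch 1.1 (add T not V, F not Y):
        ○ open, literals {U=F, V=F, W=F, Y=T}.
      branch 1.2 (add F not V, T not Y):
        × closes — contains both Y and not Y.
  branch 2 (add T Z):
    T not (not V iff not Y): β-rule — branch into T not V, F not Y  //  F not V, T not Y.
      branch 2.1 (add T not V, F not Y):
        ○ open, literals {U=F, V=F, Y=T, Z=T}.
      branch 2.2 (add F not V, T not Y):
        × closes — contains both Y and not Y.
2 branches closed, 2 open.
Each open branch fixes some atoms; the unmentioned ones are free. Counting distinct full assignments: branch {U=F, V=F, W=F, Y=T} (X, Z) contributes 4 new; branch {U=F, V=F, Y=T, Z=T} (X, W) contributes 2 new. Total: 6.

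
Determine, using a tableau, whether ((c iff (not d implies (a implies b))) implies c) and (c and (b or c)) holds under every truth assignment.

Assume the negation and expand:
Initial set: {not (((c iff (not d implies (a implies b))) implies c) and (c and (b or c)))}.
not (((c iff (not d implies (a implies b))) implies c) and (c and (b or c))): β-rule — branch into not ((c iff (not d implies (a implies b))) implies c)  //  not (c and (b or c)).
  branch 1 (add not ((c iff (not d implies (a implies b))) implies c)):
    not ((c iff (not d implies (a implies b))) implies c): α-rule — add (c iff (not d implies (a implies b))), not c.
    (c iff (not d implies (a implies b))): β-rule — branch into c, (not d implies (a implies b))  //  not c, not (not d implies (a implies b)).
      branch 1.1 (add c, (not d implies (a implies b))):
        × closes — contains both c and not c.
      branch 1.2 (add not c, not (not d implies (a implies b))):
        not (not d implies (a implies b)): α-rule — add not d, not (a implies b).
        not (a implies b): α-rule — add a, not b.
        ○ open, literals {a=T, b=F, c=F, d=F}.
  branch 2 (add not (c and (b or c))):
    not (c and (b or c)): β-rule — branch into not c  //  not (b or c).
      branch 2.1 (add not c):
        ○ open, literals {c=F}.
      branch 2.2 (add not (b or c)):
        not (b or c): α-rule — add not b, not c.
        ○ open, literals {b=F, c=F}.
1 branch closed, 3 open.
An open branch gives a countermodel: a=T, b=F, c=F, d=F (unmentioned atoms arbitrary); under it the original formula is false.

Not valid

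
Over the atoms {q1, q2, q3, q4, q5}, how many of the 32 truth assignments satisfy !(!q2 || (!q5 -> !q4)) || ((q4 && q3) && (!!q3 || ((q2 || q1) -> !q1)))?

10

Initial set: {(!(!q2 || (!q5 -> !q4)) || ((q4 && q3) && (!!q3 || ((q2 || q1) -> !q1))))}.
(!(!q2 || (!q5 -> !q4)) || ((q4 && q3) && (!!q3 || ((q2 || q1) -> !q1)))): β-rule — branch into !(!q2 || (!q5 -> !q4))  //  ((q4 && q3) && (!!q3 || ((q2 || q1) -> !q1))).
  branch 1 (add !(!q2 || (!q5 -> !q4))):
    !(!q2 || (!q5 -> !q4)): α-rule — add !!q2, !(!q5 -> !q4).
    !(!q5 -> !q4): α-rule — add !q5, !!q4.
    ○ open, literals {q2=1, q4=1, q5=0}.
  branch 2 (add ((q4 && q3) && (!!q3 || ((q2 || q1) -> !q1)))):
    ((q4 && q3) && (!!q3 || ((q2 || q1) -> !q1))): α-rule — add (q4 && q3), (!!q3 || ((q2 || q1) -> !q1)).
    (q4 && q3): α-rule — add q4, q3.
    (!!q3 || ((q2 || q1) -> !q1)): β-rule — branch into !!q3  //  ((q2 || q1) -> !q1).
      branch 2.1 (add !!q3):
        !!q3: drop double negation, giving q3.
        ○ open, literals {q3=1, q4=1}.
      branch 2.2 (add ((q2 || q1) -> !q1)):
        ((q2 || q1) -> !q1): β-rule — branch into !(q2 || q1)  //  !q1.
          branch 2.2.1 (add !(q2 || q1)):
            !(q2 || q1): α-rule — add !q2, !q1.
            ○ open, literals {q1=0, q2=0, q3=1, q4=1}.
          branch 2.2.2 (add !q1):
            ○ open, literals {q1=0, q3=1, q4=1}.
0 branches closed, 4 open.
Each open branch fixes some atoms; the unmentioned ones are free. Counting distinct full assignments: branch {q2=1, q4=1, q5=0} (q1, q3) contributes 4 new; branch {q3=1, q4=1} (q1, q2, q5) contributes 6 new; branch {q1=0, q2=0, q3=1, q4=1} (q5) contributes 0 new; branch {q1=0, q3=1, q4=1} (q2, q5) contributes 0 new. Total: 10.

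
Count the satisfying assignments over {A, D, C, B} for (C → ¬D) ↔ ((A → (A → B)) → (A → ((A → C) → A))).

Initial set: {((C → ¬D) ↔ ((A → (A → B)) → (A → ((A → C) → A))))}.
((C → ¬D) ↔ ((A → (A → B)) → (A → ((A → C) → A)))): β-rule — branch into (C → ¬D), ((A → (A → B)) → (A → ((A → C) → A)))  //  ¬(C → ¬D), ¬((A → (A → B)) → (A → ((A → C) → A))).
  branch 1 (add (C → ¬D), ((A → (A → B)) → (A → ((A → C) → A)))):
    (C → ¬D): β-rule — branch into ¬C  //  ¬D.
      branch 1.1 (add ¬C):
        ((A → (A → B)) → (A → ((A → C) → A))): β-rule — branch into ¬(A → (A → B))  //  (A → ((A → C) → A)).
          branch 1.1.1 (add ¬(A → (A → B))):
            ¬(A → (A → B)): α-rule — add A, ¬(A → B).
            ¬(A → B): α-rule — add A, ¬B.
            ○ open, literals {A=1, B=0, C=0}.
          branch 1.1.2 (add (A → ((A → C) → A))):
            (A → ((A → C) → A)): β-rule — branch into ¬A  //  ((A → C) → A).
              branch 1.1.2.1 (add ¬A):
                ○ open, literals {A=0, C=0}.
              branch 1.1.2.2 (add ((A → C) → A)):
                ((A → C) → A): β-rule — branch into ¬(A → C)  //  A.
                  branch 1.1.2.2.1 (add ¬(A → C)):
                    ¬(A → C): α-rule — add A, ¬C.
                    ○ open, literals {A=1, C=0}.
                  branch 1.1.2.2.2 (add A):
                    ○ open, literals {A=1, C=0}.
      branch 1.2 (add ¬D):
        ((A → (A → B)) → (A → ((A → C) → A))): β-rule — branch into ¬(A → (A → B))  //  (A → ((A → C) → A)).
          branch 1.2.1 (add ¬(A → (A → B))):
            ¬(A → (A → B)): α-rule — add A, ¬(A → B).
            ¬(A → B): α-rule — add A, ¬B.
            ○ open, literals {A=1, B=0, D=0}.
          branch 1.2.2 (add (A → ((A → C) → A))):
            (A → ((A → C) → A)): β-rule — branch into ¬A  //  ((A → C) → A).
              branch 1.2.2.1 (add ¬A):
                ○ open, literals {A=0, D=0}.
              branch 1.2.2.2 (add ((A → C) → A)):
                ((A → C) → A): β-rule — branch into ¬(A → C)  //  A.
                  branch 1.2.2.2.1 (add ¬(A → C)):
                    ¬(A → C): α-rule — add A, ¬C.
                    ○ open, literals {A=1, C=0, D=0}.
                  branch 1.2.2.2.2 (add A):
                    ○ open, literals {A=1, D=0}.
  branch 2 (add ¬(C → ¬D), ¬((A → (A → B)) → (A → ((A → C) → A)))):
    ¬(C → ¬D): α-rule — add C, ¬¬D.
    ¬((A → (A → B)) → (A → ((A → C) → A))): α-rule — add (A → (A → B)), ¬(A → ((A → C) → A)).
    ¬(A → ((A → C) → A)): α-rule — add A, ¬((A → C) → A).
    ¬((A → C) → A): α-rule — add (A → C), ¬A.
    × closes — contains both A and ¬A.
1 branch closed, 8 open.
Each open branch fixes some atoms; the unmentioned ones are free. Counting distinct full assignments: branch {A=1, B=0, C=0} (D) contributes 2 new; branch {A=0, C=0} (D, B) contributes 4 new; branch {A=1, C=0} (D, B) contributes 2 new; branch {A=1, C=0} (D, B) contributes 0 new; branch {A=1, B=0, D=0} (C) contributes 1 new; branch {A=0, D=0} (C, B) contributes 2 new; branch {A=1, C=0, D=0} (B) contributes 0 new; branch {A=1, D=0} (C, B) contributes 1 new. Total: 12.

12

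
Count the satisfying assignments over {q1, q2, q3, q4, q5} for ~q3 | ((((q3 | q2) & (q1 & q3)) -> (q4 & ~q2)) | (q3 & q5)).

Initial set: {T (~q3 | ((((q3 | q2) & (q1 & q3)) -> (q4 & ~q2)) | (q3 & q5)))}.
T (~q3 | ((((q3 | q2) & (q1 & q3)) -> (q4 & ~q2)) | (q3 & q5))): β-rule — branch into T ~q3  //  T ((((q3 | q2) & (q1 & q3)) -> (q4 & ~q2)) | (q3 & q5)).
  branch 1 (add T ~q3):
    ○ open, literals {q3=false}.
  branch 2 (add T ((((q3 | q2) & (q1 & q3)) -> (q4 & ~q2)) | (q3 & q5))):
    T ((((q3 | q2) & (q1 & q3)) -> (q4 & ~q2)) | (q3 & q5)): β-rule — branch into T (((q3 | q2) & (q1 & q3)) -> (q4 & ~q2))  //  T (q3 & q5).
      branch 2.1 (add T (((q3 | q2) & (q1 & q3)) -> (q4 & ~q2))):
        T (((q3 | q2) & (q1 & q3)) -> (q4 & ~q2)): β-rule — branch into F ((q3 | q2) & (q1 & q3))  //  T (q4 & ~q2).
          branch 2.1.1 (add F ((q3 | q2) & (q1 & q3))):
            F ((q3 | q2) & (q1 & q3)): β-rule — branch into F (q3 | q2)  //  F (q1 & q3).
              branch 2.1.1.1 (add F (q3 | q2)):
                F (q3 | q2): α-rule — add F q3, F q2.
                ○ open, literals {q2=false, q3=false}.
              branch 2.1.1.2 (add F (q1 & q3)):
                F (q1 & q3): β-rule — branch into F q1  //  F q3.
                  branch 2.1.1.2.1 (add F q1):
                    ○ open, literals {q1=false}.
                  branch 2.1.1.2.2 (add F q3):
                    ○ open, literals {q3=false}.
          branch 2.1.2 (add T (q4 & ~q2)):
            T (q4 & ~q2): α-rule — add T q4, T ~q2.
            ○ open, literals {q2=false, q4=true}.
      branch 2.2 (add T (q3 & q5)):
        T (q3 & q5): α-rule — add T q3, T q5.
        ○ open, literals {q3=true, q5=true}.
0 branches closed, 6 open.
Each open branch fixes some atoms; the unmentioned ones are free. Counting distinct full assignments: branch {q3=false} (q1, q2, q4, q5) contributes 16 new; branch {q2=false, q3=false} (q1, q4, q5) contributes 0 new; branch {q1=false} (q2, q3, q4, q5) contributes 8 new; branch {q3=false} (q1, q2, q4, q5) contributes 0 new; branch {q2=false, q4=true} (q1, q3, q5) contributes 2 new; branch {q3=true, q5=true} (q1, q2, q4) contributes 3 new. Total: 29.

29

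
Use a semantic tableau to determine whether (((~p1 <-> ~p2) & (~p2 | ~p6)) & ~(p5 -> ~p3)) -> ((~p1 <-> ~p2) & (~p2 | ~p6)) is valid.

Valid

Assume the negation and expand:
Initial set: {~((((~p1 <-> ~p2) & (~p2 | ~p6)) & ~(p5 -> ~p3)) -> ((~p1 <-> ~p2) & (~p2 | ~p6)))}.
~((((~p1 <-> ~p2) & (~p2 | ~p6)) & ~(p5 -> ~p3)) -> ((~p1 <-> ~p2) & (~p2 | ~p6))): α-rule — add (((~p1 <-> ~p2) & (~p2 | ~p6)) & ~(p5 -> ~p3)), ~((~p1 <-> ~p2) & (~p2 | ~p6)).
(((~p1 <-> ~p2) & (~p2 | ~p6)) & ~(p5 -> ~p3)): α-rule — add ((~p1 <-> ~p2) & (~p2 | ~p6)), ~(p5 -> ~p3).
((~p1 <-> ~p2) & (~p2 | ~p6)): α-rule — add (~p1 <-> ~p2), (~p2 | ~p6).
~(p5 -> ~p3): α-rule — add p5, ~~p3.
~((~p1 <-> ~p2) & (~p2 | ~p6)): β-rule — branch into ~(~p1 <-> ~p2)  //  ~(~p2 | ~p6).
  branch 1 (add ~(~p1 <-> ~p2)):
    (~p1 <-> ~p2): β-rule — branch into ~p1, ~p2  //  ~~p1, ~~p2.
      branch 1.1 (add ~p1, ~p2):
        (~p2 | ~p6): β-rule — branch into ~p2  //  ~p6.
          branch 1.1.1 (add ~p2):
            ~(~p1 <-> ~p2): β-rule — branch into ~p1, ~~p2  //  ~~p1, ~p2.
              branch 1.1.1.1 (add ~p1, ~~p2):
                × closes — contains both p2 and ~p2.
              branch 1.1.1.2 (add ~~p1, ~p2):
                × closes — contains both p1 and ~p1.
          branch 1.1.2 (add ~p6):
            ~(~p1 <-> ~p2): β-rule — branch into ~p1, ~~p2  //  ~~p1, ~p2.
              branch 1.1.2.1 (add ~p1, ~~p2):
                × closes — contains both p2 and ~p2.
              branch 1.1.2.2 (add ~~p1, ~p2):
                × closes — contains both p1 and ~p1.
      branch 1.2 (add ~~p1, ~~p2):
        (~p2 | ~p6): β-rule — branch into ~p2  //  ~p6.
          branch 1.2.1 (add ~p2):
            × closes — contains both p2 and ~p2.
          branch 1.2.2 (add ~p6):
            ~(~p1 <-> ~p2): β-rule — branch into ~p1, ~~p2  //  ~~p1, ~p2.
              branch 1.2.2.1 (add ~p1, ~~p2):
                × closes — contains both p1 and ~p1.
              branch 1.2.2.2 (add ~~p1, ~p2):
                × closes — contains both p2 and ~p2.
  branch 2 (add ~(~p2 | ~p6)):
    ~(~p2 | ~p6): α-rule — add ~~p2, ~~p6.
    (~p1 <-> ~p2): β-rule — branch into ~p1, ~p2  //  ~~p1, ~~p2.
      branch 2.1 (add ~p1, ~p2):
        × closes — contains both p2 and ~p2.
      branch 2.2 (add ~~p1, ~~p2):
        (~p2 | ~p6): β-rule — branch into ~p2  //  ~p6.
          branch 2.2.1 (add ~p2):
            × closes — contains both p2 and ~p2.
          branch 2.2.2 (add ~p6):
            × closes — contains both p6 and ~p6.
All 10 branches close.
Every branch closed, so the negation is unsatisfiable and the formula is valid.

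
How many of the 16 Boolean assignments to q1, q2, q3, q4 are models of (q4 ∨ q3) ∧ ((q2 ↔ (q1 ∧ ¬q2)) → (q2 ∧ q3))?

Initial set: {((q4 ∨ q3) ∧ ((q2 ↔ (q1 ∧ ¬q2)) → (q2 ∧ q3)))}.
((q4 ∨ q3) ∧ ((q2 ↔ (q1 ∧ ¬q2)) → (q2 ∧ q3))): α-rule — add (q4 ∨ q3), ((q2 ↔ (q1 ∧ ¬q2)) → (q2 ∧ q3)).
(q4 ∨ q3): β-rule — branch into q4  //  q3.
  branch 1 (add q4):
    ((q2 ↔ (q1 ∧ ¬q2)) → (q2 ∧ q3)): β-rule — branch into ¬(q2 ↔ (q1 ∧ ¬q2))  //  (q2 ∧ q3).
      branch 1.1 (add ¬(q2 ↔ (q1 ∧ ¬q2))):
        ¬(q2 ↔ (q1 ∧ ¬q2)): β-rule — branch into q2, ¬(q1 ∧ ¬q2)  //  ¬q2, (q1 ∧ ¬q2).
          branch 1.1.1 (add q2, ¬(q1 ∧ ¬q2)):
            ¬(q1 ∧ ¬q2): β-rule — branch into ¬q1  //  ¬¬q2.
              branch 1.1.1.1 (add ¬q1):
                ○ open, literals {q1=false, q2=true, q4=true}.
              branch 1.1.1.2 (add ¬¬q2):
                ○ open, literals {q2=true, q4=true}.
          branch 1.1.2 (add ¬q2, (q1 ∧ ¬q2)):
            (q1 ∧ ¬q2): α-rule — add q1, ¬q2.
            ○ open, literals {q1=true, q2=false, q4=true}.
      branch 1.2 (add (q2 ∧ q3)):
        (q2 ∧ q3): α-rule — add q2, q3.
        ○ open, literals {q2=true, q3=true, q4=true}.
  branch 2 (add q3):
    ((q2 ↔ (q1 ∧ ¬q2)) → (q2 ∧ q3)): β-rule — branch into ¬(q2 ↔ (q1 ∧ ¬q2))  //  (q2 ∧ q3).
      branch 2.1 (add ¬(q2 ↔ (q1 ∧ ¬q2))):
        ¬(q2 ↔ (q1 ∧ ¬q2)): β-rule — branch into q2, ¬(q1 ∧ ¬q2)  //  ¬q2, (q1 ∧ ¬q2).
          branch 2.1.1 (add q2, ¬(q1 ∧ ¬q2)):
            ¬(q1 ∧ ¬q2): β-rule — branch into ¬q1  //  ¬¬q2.
              branch 2.1.1.1 (add ¬q1):
                ○ open, literals {q1=false, q2=true, q3=true}.
              branch 2.1.1.2 (add ¬¬q2):
                ○ open, literals {q2=true, q3=true}.
          branch 2.1.2 (add ¬q2, (q1 ∧ ¬q2)):
            (q1 ∧ ¬q2): α-rule — add q1, ¬q2.
            ○ open, literals {q1=true, q2=false, q3=true}.
      branch 2.2 (add (q2 ∧ q3)):
        (q2 ∧ q3): α-rule — add q2, q3.
        ○ open, literals {q2=true, q3=true}.
0 branches closed, 8 open.
Each open branch fixes some atoms; the unmentioned ones are free. Counting distinct full assignments: branch {q1=false, q2=true, q4=true} (q3) contributes 2 new; branch {q2=true, q4=true} (q1, q3) contributes 2 new; branch {q1=true, q2=false, q4=true} (q3) contributes 2 new; branch {q2=true, q3=true, q4=true} (q1) contributes 0 new; branch {q1=false, q2=true, q3=true} (q4) contributes 1 new; branch {q2=true, q3=true} (q1, q4) contributes 1 new; branch {q1=true, q2=false, q3=true} (q4) contributes 1 new; branch {q2=true, q3=true} (q1, q4) contributes 0 new. Total: 9.

9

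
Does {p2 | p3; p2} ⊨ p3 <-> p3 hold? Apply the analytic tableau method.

Initial set: {(p2 | p3); p2; ~(p3 <-> p3)}.
(p2 | p3): β-rule — branch into p2  //  p3.
  branch 1 (add p2):
    ~(p3 <-> p3): β-rule — branch into p3, ~p3  //  ~p3, p3.
      branch 1.1 (add p3, ~p3):
        × closes — contains both p3 and ~p3.
      branch 1.2 (add ~p3, p3):
        × closes — contains both p3 and ~p3.
  branch 2 (add p3):
    ~(p3 <-> p3): β-rule — branch into p3, ~p3  //  ~p3, p3.
      branch 2.1 (add p3, ~p3):
        × closes — contains both p3 and ~p3.
      branch 2.2 (add ~p3, p3):
        × closes — contains both p3 and ~p3.
All 4 branches close.
Every branch closed, so the premises entail the conclusion.

Yes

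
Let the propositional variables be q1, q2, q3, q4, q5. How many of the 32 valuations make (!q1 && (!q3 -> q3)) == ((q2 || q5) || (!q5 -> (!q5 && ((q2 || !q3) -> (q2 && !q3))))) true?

Initial set: {((!q1 && (!q3 -> q3)) == ((q2 || q5) || (!q5 -> (!q5 && ((q2 || !q3) -> (q2 && !q3))))))}.
((!q1 && (!q3 -> q3)) == ((q2 || q5) || (!q5 -> (!q5 && ((q2 || !q3) -> (q2 && !q3)))))): β-rule — branch into (!q1 && (!q3 -> q3)), ((q2 || q5) || (!q5 -> (!q5 && ((q2 || !q3) -> (q2 && !q3)))))  //  !(!q1 && (!q3 -> q3)), !((q2 || q5) || (!q5 -> (!q5 && ((q2 || !q3) -> (q2 && !q3))))).
  branch 1 (add (!q1 && (!q3 -> q3)), ((q2 || q5) || (!q5 -> (!q5 && ((q2 || !q3) -> (q2 && !q3)))))):
    (!q1 && (!q3 -> q3)): α-rule — add !q1, (!q3 -> q3).
    ((q2 || q5) || (!q5 -> (!q5 && ((q2 || !q3) -> (q2 && !q3))))): β-rule — branch into (q2 || q5)  //  (!q5 -> (!q5 && ((q2 || !q3) -> (q2 && !q3)))).
      branch 1.1 (add (q2 || q5)):
        (!q3 -> q3): β-rule — branch into !!q3  //  q3.
          branch 1.1.1 (add !!q3):
            (q2 || q5): β-rule — branch into q2  //  q5.
              branch 1.1.1.1 (add q2):
                ○ open, literals {q1=F, q2=T, q3=T}.
              branch 1.1.1.2 (add q5):
                ○ open, literals {q1=F, q3=T, q5=T}.
          branch 1.1.2 (add q3):
            (q2 || q5): β-rule — branch into q2  //  q5.
              branch 1.1.2.1 (add q2):
                ○ open, literals {q1=F, q2=T, q3=T}.
              branch 1.1.2.2 (add q5):
                ○ open, literals {q1=F, q3=T, q5=T}.
      branch 1.2 (add (!q5 -> (!q5 && ((q2 || !q3) -> (q2 && !q3))))):
        (!q3 -> q3): β-rule — branch into !!q3  //  q3.
          branch 1.2.1 (add !!q3):
            (!q5 -> (!q5 && ((q2 || !q3) -> (q2 && !q3)))): β-rule — branch into !!q5  //  (!q5 && ((q2 || !q3) -> (q2 && !q3))).
              branch 1.2.1.1 (add !!q5):
                ○ open, literals {q1=F, q3=T, q5=T}.
              branch 1.2.1.2 (add (!q5 && ((q2 || !q3) -> (q2 && !q3)))):
                (!q5 && ((q2 || !q3) -> (q2 && !q3))): α-rule — add !q5, ((q2 || !q3) -> (q2 && !q3)).
                ((q2 || !q3) -> (q2 && !q3)): β-rule — branch into !(q2 || !q3)  //  (q2 && !q3).
                  branch 1.2.1.2.1 (add !(q2 || !q3)):
                    !(q2 || !q3): α-rule — add !q2, !!q3.
                    ○ open, literals {q1=F, q2=F, q3=T, q5=F}.
                  branch 1.2.1.2.2 (add (q2 && !q3)):
                    (q2 && !q3): α-rule — add q2, !q3.
                    × closes — contains both q3 and !q3.
          branch 1.2.2 (add q3):
            (!q5 -> (!q5 && ((q2 || !q3) -> (q2 && !q3)))): β-rule — branch into !!q5  //  (!q5 && ((q2 || !q3) -> (q2 && !q3))).
              branch 1.2.2.1 (add !!q5):
                ○ open, literals {q1=F, q3=T, q5=T}.
              branch 1.2.2.2 (add (!q5 && ((q2 || !q3) -> (q2 && !q3)))):
                (!q5 && ((q2 || !q3) -> (q2 && !q3))): α-rule — add !q5, ((q2 || !q3) -> (q2 && !q3)).
                ((q2 || !q3) -> (q2 && !q3)): β-rule — branch into !(q2 || !q3)  //  (q2 && !q3).
                  branch 1.2.2.2.1 (add !(q2 || !q3)):
                    !(q2 || !q3): α-rule — add !q2, !!q3.
                    ○ open, literals {q1=F, q2=F, q3=T, q5=F}.
                  branch 1.2.2.2.2 (add (q2 && !q3)):
                    (q2 && !q3): α-rule — add q2, !q3.
                    × closes — contains both q3 and !q3.
  branch 2 (add !(!q1 && (!q3 -> q3)), !((q2 || q5) || (!q5 -> (!q5 && ((q2 || !q3) -> (q2 && !q3)))))):
    !((q2 || q5) || (!q5 -> (!q5 && ((q2 || !q3) -> (q2 && !q3))))): α-rule — add !(q2 || q5), !(!q5 -> (!q5 && ((q2 || !q3) -> (q2 && !q3)))).
    !(q2 || q5): α-rule — add !q2, !q5.
    !(!q5 -> (!q5 && ((q2 || !q3) -> (q2 && !q3)))): α-rule — add !q5, !(!q5 && ((q2 || !q3) -> (q2 && !q3))).
    !(!q1 && (!q3 -> q3)): β-rule — branch into !!q1  //  !(!q3 -> q3).
      branch 2.1 (add !!q1):
        !(!q5 && ((q2 || !q3) -> (q2 && !q3))): β-rule — branch into !!q5  //  !((q2 || !q3) -> (q2 && !q3)).
          branch 2.1.1 (add !!q5):
            × closes — contains both q5 and !q5.
          branch 2.1.2 (add !((q2 || !q3) -> (q2 && !q3))):
            !((q2 || !q3) -> (q2 && !q3)): α-rule — add (q2 || !q3), !(q2 && !q3).
            (q2 || !q3): β-rule — branch into q2  //  !q3.
              branch 2.1.2.1 (add q2):
                × closes — contains both q2 and !q2.
              branch 2.1.2.2 (add !q3):
                !(q2 && !q3): β-rule — branch into !q2  //  !!q3.
                  branch 2.1.2.2.1 (add !q2):
                    ○ open, literals {q1=T, q2=F, q3=F, q5=F}.
                  branch 2.1.2.2.2 (add !!q3):
                    × closes — contains both q3 and !q3.
      branch 2.2 (add !(!q3 -> q3)):
        !(!q3 -> q3): α-rule — add !q3, !q3.
        !(!q5 && ((q2 || !q3) -> (q2 && !q3))): β-rule — branch into !!q5  //  !((q2 || !q3) -> (q2 && !q3)).
          branch 2.2.1 (add !!q5):
            × closes — contains both q5 and !q5.
          branch 2.2.2 (add !((q2 || !q3) -> (q2 && !q3))):
            !((q2 || !q3) -> (q2 && !q3)): α-rule — add (q2 || !q3), !(q2 && !q3).
            (q2 || !q3): β-rule — branch into q2  //  !q3.
              branch 2.2.2.1 (add q2):
                × closes — contains both q2 and !q2.
              branch 2.2.2.2 (add !q3):
                !(q2 && !q3): β-rule — branch into !q2  //  !!q3.
                  branch 2.2.2.2.1 (add !q2):
                    ○ open, literals {q2=F, q3=F, q5=F}.
                  branch 2.2.2.2.2 (add !!q3):
                    × closes — contains both q3 and !q3.
8 branches closed, 10 open.
Each open branch fixes some atoms; the unmentioned ones are free. Counting distinct full assignments: branch {q1=F, q2=T, q3=T} (q4, q5) contributes 4 new; branch {q1=F, q3=T, q5=T} (q2, q4) contributes 2 new; branch {q1=F, q2=T, q3=T} (q4, q5) contributes 0 new; branch {q1=F, q3=T, q5=T} (q2, q4) contributes 0 new; branch {q1=F, q3=T, q5=T} (q2, q4) contributes 0 new; branch {q1=F, q2=F, q3=T, q5=F} (q4) contributes 2 new; branch {q1=F, q3=T, q5=T} (q2, q4) contributes 0 new; branch {q1=F, q2=F, q3=T, q5=F} (q4) contributes 0 new; branch {q1=T, q2=F, q3=F, q5=F} (q4) contributes 2 new; branch {q2=F, q3=F, q5=F} (q1, q4) contributes 2 new. Total: 12.

12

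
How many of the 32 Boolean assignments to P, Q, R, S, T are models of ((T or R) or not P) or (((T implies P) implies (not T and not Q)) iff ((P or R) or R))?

30

Initial set: {(((T or R) or not P) or (((T implies P) implies (not T and not Q)) iff ((P or R) or R)))}.
(((T or R) or not P) or (((T implies P) implies (not T and not Q)) iff ((P or R) or R))): β-rule — branch into ((T or R) or not P)  //  (((T implies P) implies (not T and not Q)) iff ((P or R) or R)).
  branch 1 (add ((T or R) or not P)):
    ((T or R) or not P): β-rule — branch into (T or R)  //  not P.
      branch 1.1 (add (T or R)):
        (T or R): β-rule — branch into T  //  R.
          branch 1.1.1 (add T):
            ○ open, literals {T=true}.
          branch 1.1.2 (add R):
            ○ open, literals {R=true}.
      branch 1.2 (add not P):
        ○ open, literals {P=false}.
  branch 2 (add (((T implies P) implies (not T and not Q)) iff ((P or R) or R))):
    (((T implies P) implies (not T and not Q)) iff ((P or R) or R)): β-rule — branch into ((T implies P) implies (not T and not Q)), ((P or R) or R)  //  not ((T implies P) implies (not T and not Q)), not ((P or R) or R).
      branch 2.1 (add ((T implies P) implies (not T and not Q)), ((P or R) or R)):
        ((T implies P) implies (not T and not Q)): β-rule — branch into not (T implies P)  //  (not T and not Q).
          branch 2.1.1 (add not (T implies P)):
            not (T implies P): α-rule — add T, not P.
            ((P or R) or R): β-rule — branch into (P or R)  //  R.
              branch 2.1.1.1 (add (P or R)):
                (P or R): β-rule — branch into P  //  R.
                  branch 2.1.1.1.1 (add P):
                    × closes — contains both P and not P.
                  branch 2.1.1.1.2 (add R):
                    ○ open, literals {P=false, R=true, T=true}.
              branch 2.1.1.2 (add R):
                ○ open, literals {P=false, R=true, T=true}.
          branch 2.1.2 (add (not T and not Q)):
            (not T and not Q): α-rule — add not T, not Q.
            ((P or R) or R): β-rule — branch into (P or R)  //  R.
              branch 2.1.2.1 (add (P or R)):
                (P or R): β-rule — branch into P  //  R.
                  branch 2.1.2.1.1 (add P):
                    ○ open, literals {P=true, Q=false, T=false}.
                  branch 2.1.2.1.2 (add R):
                    ○ open, literals {Q=false, R=true, T=false}.
              branch 2.1.2.2 (add R):
                ○ open, literals {Q=false, R=true, T=false}.
      branch 2.2 (add not ((T implies P) implies (not T and not Q)), not ((P or R) or R)):
        not ((T implies P) implies (not T and not Q)): α-rule — add (T implies P), not (not T and not Q).
        not ((P or R) or R): α-rule — add not (P or R), not R.
        not (P or R): α-rule — add not P, not R.
        (T implies P): β-rule — branch into not T  //  P.
          branch 2.2.1 (add not T):
            not (not T and not Q): β-rule — branch into not not T  //  not not Q.
              branch 2.2.1.1 (add not not T):
                × closes — contains both T and not T.
              branch 2.2.1.2 (add not not Q):
                ○ open, literals {P=false, Q=true, R=false, T=false}.
          branch 2.2.2 (add P):
            × closes — contains both P and not P.
3 branches closed, 9 open.
Each open branch fixes some atoms; the unmentioned ones are free. Counting distinct full assignments: branch {T=true} (P, Q, R, S) contributes 16 new; branch {R=true} (P, Q, S, T) contributes 8 new; branch {P=false} (Q, R, S, T) contributes 4 new; branch {P=false, R=true, T=true} (Q, S) contributes 0 new; branch {P=false, R=true, T=true} (Q, S) contributes 0 new; branch {P=true, Q=false, T=false} (R, S) contributes 2 new; branch {Q=false, R=true, T=false} (P, S) contributes 0 new; branch {Q=false, R=true, T=false} (P, S) contributes 0 new; branch {P=false, Q=true, R=false, T=false} (S) contributes 0 new. Total: 30.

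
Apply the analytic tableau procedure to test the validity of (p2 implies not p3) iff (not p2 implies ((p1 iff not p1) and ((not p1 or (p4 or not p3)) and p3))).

Not valid

Assume the negation and expand:
Initial set: {not ((p2 implies not p3) iff (not p2 implies ((p1 iff not p1) and ((not p1 or (p4 or not p3)) and p3))))}.
not ((p2 implies not p3) iff (not p2 implies ((p1 iff not p1) and ((not p1 or (p4 or not p3)) and p3)))): β-rule — branch into (p2 implies not p3), not (not p2 implies ((p1 iff not p1) and ((not p1 or (p4 or not p3)) and p3)))  //  not (p2 implies not p3), (not p2 implies ((p1 iff not p1) and ((not p1 or (p4 or not p3)) and p3))).
  branch 1 (add (p2 implies not p3), not (not p2 implies ((p1 iff not p1) and ((not p1 or (p4 or not p3)) and p3)))):
    not (not p2 implies ((p1 iff not p1) and ((not p1 or (p4 or not p3)) and p3))): α-rule — add not p2, not ((p1 iff not p1) and ((not p1 or (p4 or not p3)) and p3)).
    (p2 implies not p3): β-rule — branch into not p2  //  not p3.
      branch 1.1 (add not p2):
        not ((p1 iff not p1) and ((not p1 or (p4 or not p3)) and p3)): β-rule — branch into not (p1 iff not p1)  //  not ((not p1 or (p4 or not p3)) and p3).
          branch 1.1.1 (add not (p1 iff not p1)):
            not (p1 iff not p1): β-rule — branch into p1, not not p1  //  not p1, not p1.
              branch 1.1.1.1 (add p1, not not p1):
                ○ open, literals {p1=1, p2=0}.
              branch 1.1.1.2 (add not p1, not p1):
                ○ open, literals {p1=0, p2=0}.
          branch 1.1.2 (add not ((not p1 or (p4 or not p3)) and p3)):
            not ((not p1 or (p4 or not p3)) and p3): β-rule — branch into not (not p1 or (p4 or not p3))  //  not p3.
              branch 1.1.2.1 (add not (not p1 or (p4 or not p3))):
                not (not p1 or (p4 or not p3)): α-rule — add not not p1, not (p4 or not p3).
                not (p4 or not p3): α-rule — add not p4, not not p3.
                ○ open, literals {p1=1, p2=0, p3=1, p4=0}.
              branch 1.1.2.2 (add not p3):
                ○ open, literals {p2=0, p3=0}.
      branch 1.2 (add not p3):
        not ((p1 iff not p1) and ((not p1 or (p4 or not p3)) and p3)): β-rule — branch into not (p1 iff not p1)  //  not ((not p1 or (p4 or not p3)) and p3).
          branch 1.2.1 (add not (p1 iff not p1)):
            not (p1 iff not p1): β-rule — branch into p1, not not p1  //  not p1, not p1.
              branch 1.2.1.1 (add p1, not not p1):
                ○ open, literals {p1=1, p2=0, p3=0}.
              branch 1.2.1.2 (add not p1, not p1):
                ○ open, literals {p1=0, p2=0, p3=0}.
          branch 1.2.2 (add not ((not p1 or (p4 or not p3)) and p3)):
            not ((not p1 or (p4 or not p3)) and p3): β-rule — branch into not (not p1 or (p4 or not p3))  //  not p3.
              branch 1.2.2.1 (add not (not p1 or (p4 or not p3))):
                not (not p1 or (p4 or not p3)): α-rule — add not not p1, not (p4 or not p3).
                not (p4 or not p3): α-rule — add not p4, not not p3.
                × closes — contains both p3 and not p3.
              branch 1.2.2.2 (add not p3):
                ○ open, literals {p2=0, p3=0}.
  branch 2 (add not (p2 implies not p3), (not p2 implies ((p1 iff not p1) and ((not p1 or (p4 or not p3)) and p3)))):
    not (p2 implies not p3): α-rule — add p2, not not p3.
    (not p2 implies ((p1 iff not p1) and ((not p1 or (p4 or not p3)) and p3))): β-rule — branch into not not p2  //  ((p1 iff not p1) and ((not p1 or (p4 or not p3)) and p3)).
      branch 2.1 (add not not p2):
        ○ open, literals {p2=1, p3=1}.
      branch 2.2 (add ((p1 iff not p1) and ((not p1 or (p4 or not p3)) and p3))):
        ((p1 iff not p1) and ((not p1 or (p4 or not p3)) and p3)): α-rule — add (p1 iff not p1), ((not p1 or (p4 or not p3)) and p3).
        ((not p1 or (p4 or not p3)) and p3): α-rule — add (not p1 or (p4 or not p3)), p3.
        (p1 iff not p1): β-rule — branch into p1, not p1  //  not p1, not not p1.
          branch 2.2.1 (add p1, not p1):
            × closes — contains both p1 and not p1.
          branch 2.2.2 (add not p1, not not p1):
            × closes — contains both p1 and not p1.
3 branches closed, 8 open.
An open branch gives a countermodel: p1=1, p2=0 (unmentioned atoms arbitrary); under it the original formula is false.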